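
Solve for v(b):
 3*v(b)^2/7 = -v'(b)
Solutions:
 v(b) = 7/(C1 + 3*b)


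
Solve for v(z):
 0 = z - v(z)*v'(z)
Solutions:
 v(z) = -sqrt(C1 + z^2)
 v(z) = sqrt(C1 + z^2)


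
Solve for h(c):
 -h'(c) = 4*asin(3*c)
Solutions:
 h(c) = C1 - 4*c*asin(3*c) - 4*sqrt(1 - 9*c^2)/3


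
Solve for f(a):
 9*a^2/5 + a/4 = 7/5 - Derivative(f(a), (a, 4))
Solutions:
 f(a) = C1 + C2*a + C3*a^2 + C4*a^3 - a^6/200 - a^5/480 + 7*a^4/120


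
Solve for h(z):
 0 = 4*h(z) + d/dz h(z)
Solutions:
 h(z) = C1*exp(-4*z)


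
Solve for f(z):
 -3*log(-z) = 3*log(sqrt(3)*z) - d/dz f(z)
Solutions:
 f(z) = C1 + 6*z*log(z) + z*(-6 + 3*log(3)/2 + 3*I*pi)


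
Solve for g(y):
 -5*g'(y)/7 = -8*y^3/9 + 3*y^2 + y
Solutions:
 g(y) = C1 + 14*y^4/45 - 7*y^3/5 - 7*y^2/10


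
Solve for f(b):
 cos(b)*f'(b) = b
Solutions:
 f(b) = C1 + Integral(b/cos(b), b)


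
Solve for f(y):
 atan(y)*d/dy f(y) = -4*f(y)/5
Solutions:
 f(y) = C1*exp(-4*Integral(1/atan(y), y)/5)


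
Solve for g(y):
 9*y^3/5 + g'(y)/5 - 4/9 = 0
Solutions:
 g(y) = C1 - 9*y^4/4 + 20*y/9


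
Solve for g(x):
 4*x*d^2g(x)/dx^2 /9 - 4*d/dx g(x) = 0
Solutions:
 g(x) = C1 + C2*x^10


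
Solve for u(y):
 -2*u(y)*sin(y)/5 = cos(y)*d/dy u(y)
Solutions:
 u(y) = C1*cos(y)^(2/5)


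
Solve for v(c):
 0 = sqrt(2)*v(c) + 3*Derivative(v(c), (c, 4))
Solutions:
 v(c) = (C1*sin(2^(5/8)*3^(3/4)*c/6) + C2*cos(2^(5/8)*3^(3/4)*c/6))*exp(-2^(5/8)*3^(3/4)*c/6) + (C3*sin(2^(5/8)*3^(3/4)*c/6) + C4*cos(2^(5/8)*3^(3/4)*c/6))*exp(2^(5/8)*3^(3/4)*c/6)


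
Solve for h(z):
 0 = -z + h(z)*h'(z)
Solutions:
 h(z) = -sqrt(C1 + z^2)
 h(z) = sqrt(C1 + z^2)


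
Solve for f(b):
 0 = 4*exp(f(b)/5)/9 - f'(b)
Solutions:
 f(b) = 5*log(-1/(C1 + 4*b)) + 5*log(45)


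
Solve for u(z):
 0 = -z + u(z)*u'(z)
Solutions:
 u(z) = -sqrt(C1 + z^2)
 u(z) = sqrt(C1 + z^2)


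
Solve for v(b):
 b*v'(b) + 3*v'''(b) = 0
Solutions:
 v(b) = C1 + Integral(C2*airyai(-3^(2/3)*b/3) + C3*airybi(-3^(2/3)*b/3), b)


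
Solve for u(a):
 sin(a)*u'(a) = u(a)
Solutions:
 u(a) = C1*sqrt(cos(a) - 1)/sqrt(cos(a) + 1)


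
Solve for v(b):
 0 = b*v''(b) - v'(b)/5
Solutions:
 v(b) = C1 + C2*b^(6/5)


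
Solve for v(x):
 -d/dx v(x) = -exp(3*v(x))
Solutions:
 v(x) = log(-1/(C1 + 3*x))/3
 v(x) = log((-1/(C1 + x))^(1/3)*(-3^(2/3) - 3*3^(1/6)*I)/6)
 v(x) = log((-1/(C1 + x))^(1/3)*(-3^(2/3) + 3*3^(1/6)*I)/6)


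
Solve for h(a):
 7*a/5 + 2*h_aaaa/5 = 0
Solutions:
 h(a) = C1 + C2*a + C3*a^2 + C4*a^3 - 7*a^5/240


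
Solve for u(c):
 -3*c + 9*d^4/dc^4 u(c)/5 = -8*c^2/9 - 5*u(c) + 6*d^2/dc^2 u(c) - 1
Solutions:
 u(c) = -8*c^2/45 + 3*c/5 + (C1 + C2*c)*exp(-sqrt(15)*c/3) + (C3 + C4*c)*exp(sqrt(15)*c/3) - 47/75


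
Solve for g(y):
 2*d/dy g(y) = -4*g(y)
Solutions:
 g(y) = C1*exp(-2*y)


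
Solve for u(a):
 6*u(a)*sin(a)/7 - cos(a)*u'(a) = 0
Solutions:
 u(a) = C1/cos(a)^(6/7)


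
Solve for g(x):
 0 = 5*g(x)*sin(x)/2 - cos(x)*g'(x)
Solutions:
 g(x) = C1/cos(x)^(5/2)


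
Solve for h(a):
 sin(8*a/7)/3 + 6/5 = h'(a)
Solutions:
 h(a) = C1 + 6*a/5 - 7*cos(8*a/7)/24


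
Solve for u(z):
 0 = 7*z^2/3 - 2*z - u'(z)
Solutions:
 u(z) = C1 + 7*z^3/9 - z^2


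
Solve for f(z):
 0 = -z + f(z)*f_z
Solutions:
 f(z) = -sqrt(C1 + z^2)
 f(z) = sqrt(C1 + z^2)


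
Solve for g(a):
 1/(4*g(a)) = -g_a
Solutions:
 g(a) = -sqrt(C1 - 2*a)/2
 g(a) = sqrt(C1 - 2*a)/2


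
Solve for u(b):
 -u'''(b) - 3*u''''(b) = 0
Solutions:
 u(b) = C1 + C2*b + C3*b^2 + C4*exp(-b/3)


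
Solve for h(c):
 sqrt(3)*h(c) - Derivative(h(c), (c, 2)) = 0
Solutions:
 h(c) = C1*exp(-3^(1/4)*c) + C2*exp(3^(1/4)*c)


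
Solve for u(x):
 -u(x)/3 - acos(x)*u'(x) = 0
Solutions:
 u(x) = C1*exp(-Integral(1/acos(x), x)/3)


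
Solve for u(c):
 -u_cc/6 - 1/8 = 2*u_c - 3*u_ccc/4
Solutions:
 u(c) = C1 + C2*exp(c*(1 - sqrt(217))/9) + C3*exp(c*(1 + sqrt(217))/9) - c/16


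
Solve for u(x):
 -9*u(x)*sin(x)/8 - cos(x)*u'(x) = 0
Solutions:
 u(x) = C1*cos(x)^(9/8)


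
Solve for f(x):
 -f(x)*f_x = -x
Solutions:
 f(x) = -sqrt(C1 + x^2)
 f(x) = sqrt(C1 + x^2)


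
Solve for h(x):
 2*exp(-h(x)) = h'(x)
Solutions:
 h(x) = log(C1 + 2*x)


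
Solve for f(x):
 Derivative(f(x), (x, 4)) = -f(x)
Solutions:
 f(x) = (C1*sin(sqrt(2)*x/2) + C2*cos(sqrt(2)*x/2))*exp(-sqrt(2)*x/2) + (C3*sin(sqrt(2)*x/2) + C4*cos(sqrt(2)*x/2))*exp(sqrt(2)*x/2)


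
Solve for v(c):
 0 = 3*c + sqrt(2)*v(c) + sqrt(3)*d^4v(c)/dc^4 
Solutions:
 v(c) = -3*sqrt(2)*c/2 + (C1*sin(2^(5/8)*3^(7/8)*c/6) + C2*cos(2^(5/8)*3^(7/8)*c/6))*exp(-2^(5/8)*3^(7/8)*c/6) + (C3*sin(2^(5/8)*3^(7/8)*c/6) + C4*cos(2^(5/8)*3^(7/8)*c/6))*exp(2^(5/8)*3^(7/8)*c/6)


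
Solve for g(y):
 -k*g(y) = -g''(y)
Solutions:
 g(y) = C1*exp(-sqrt(k)*y) + C2*exp(sqrt(k)*y)


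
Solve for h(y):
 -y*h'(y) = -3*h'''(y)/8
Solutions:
 h(y) = C1 + Integral(C2*airyai(2*3^(2/3)*y/3) + C3*airybi(2*3^(2/3)*y/3), y)


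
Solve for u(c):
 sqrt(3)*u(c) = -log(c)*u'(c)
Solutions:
 u(c) = C1*exp(-sqrt(3)*li(c))


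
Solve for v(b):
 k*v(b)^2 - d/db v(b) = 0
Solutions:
 v(b) = -1/(C1 + b*k)


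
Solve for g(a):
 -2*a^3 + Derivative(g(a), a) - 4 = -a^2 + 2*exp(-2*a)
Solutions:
 g(a) = C1 + a^4/2 - a^3/3 + 4*a - exp(-2*a)


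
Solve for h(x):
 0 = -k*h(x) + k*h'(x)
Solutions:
 h(x) = C1*exp(x)


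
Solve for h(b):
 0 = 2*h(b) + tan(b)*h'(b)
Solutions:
 h(b) = C1/sin(b)^2


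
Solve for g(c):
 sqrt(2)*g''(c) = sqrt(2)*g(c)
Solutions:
 g(c) = C1*exp(-c) + C2*exp(c)


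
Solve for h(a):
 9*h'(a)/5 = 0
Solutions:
 h(a) = C1


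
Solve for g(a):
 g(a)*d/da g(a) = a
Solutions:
 g(a) = -sqrt(C1 + a^2)
 g(a) = sqrt(C1 + a^2)


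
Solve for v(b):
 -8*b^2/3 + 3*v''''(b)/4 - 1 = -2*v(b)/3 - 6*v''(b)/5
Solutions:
 v(b) = 4*b^2 + (C1*sin(2^(3/4)*sqrt(3)*b*cos(atan(sqrt(14)/6)/2)/3) + C2*cos(2^(3/4)*sqrt(3)*b*cos(atan(sqrt(14)/6)/2)/3))*exp(-2^(3/4)*sqrt(3)*b*sin(atan(sqrt(14)/6)/2)/3) + (C3*sin(2^(3/4)*sqrt(3)*b*cos(atan(sqrt(14)/6)/2)/3) + C4*cos(2^(3/4)*sqrt(3)*b*cos(atan(sqrt(14)/6)/2)/3))*exp(2^(3/4)*sqrt(3)*b*sin(atan(sqrt(14)/6)/2)/3) - 129/10


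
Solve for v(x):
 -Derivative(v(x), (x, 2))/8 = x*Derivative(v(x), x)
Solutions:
 v(x) = C1 + C2*erf(2*x)


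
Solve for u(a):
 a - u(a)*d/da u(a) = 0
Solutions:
 u(a) = -sqrt(C1 + a^2)
 u(a) = sqrt(C1 + a^2)


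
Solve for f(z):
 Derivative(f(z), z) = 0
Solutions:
 f(z) = C1


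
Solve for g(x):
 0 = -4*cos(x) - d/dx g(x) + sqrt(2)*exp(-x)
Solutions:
 g(x) = C1 - 4*sin(x) - sqrt(2)*exp(-x)


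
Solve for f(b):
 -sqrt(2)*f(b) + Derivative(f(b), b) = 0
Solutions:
 f(b) = C1*exp(sqrt(2)*b)


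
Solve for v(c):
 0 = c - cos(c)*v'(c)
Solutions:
 v(c) = C1 + Integral(c/cos(c), c)


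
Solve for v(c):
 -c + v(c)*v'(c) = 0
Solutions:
 v(c) = -sqrt(C1 + c^2)
 v(c) = sqrt(C1 + c^2)


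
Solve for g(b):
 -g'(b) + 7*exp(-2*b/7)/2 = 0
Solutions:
 g(b) = C1 - 49*exp(-2*b/7)/4


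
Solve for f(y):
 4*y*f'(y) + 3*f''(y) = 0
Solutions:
 f(y) = C1 + C2*erf(sqrt(6)*y/3)


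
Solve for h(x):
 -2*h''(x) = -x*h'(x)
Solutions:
 h(x) = C1 + C2*erfi(x/2)


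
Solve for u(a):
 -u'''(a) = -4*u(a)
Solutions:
 u(a) = C3*exp(2^(2/3)*a) + (C1*sin(2^(2/3)*sqrt(3)*a/2) + C2*cos(2^(2/3)*sqrt(3)*a/2))*exp(-2^(2/3)*a/2)


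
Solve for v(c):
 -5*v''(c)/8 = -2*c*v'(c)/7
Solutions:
 v(c) = C1 + C2*erfi(2*sqrt(70)*c/35)


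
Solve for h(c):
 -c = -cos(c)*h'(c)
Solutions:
 h(c) = C1 + Integral(c/cos(c), c)


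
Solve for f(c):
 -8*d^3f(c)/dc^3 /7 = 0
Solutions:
 f(c) = C1 + C2*c + C3*c^2


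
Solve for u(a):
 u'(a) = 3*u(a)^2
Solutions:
 u(a) = -1/(C1 + 3*a)


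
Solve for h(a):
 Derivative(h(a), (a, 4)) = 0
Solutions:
 h(a) = C1 + C2*a + C3*a^2 + C4*a^3


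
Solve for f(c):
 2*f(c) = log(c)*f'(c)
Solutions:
 f(c) = C1*exp(2*li(c))


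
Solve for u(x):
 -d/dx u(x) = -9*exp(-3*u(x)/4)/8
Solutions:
 u(x) = 4*log(C1 + 27*x/32)/3
 u(x) = 4*log((-6^(1/3) - 2^(1/3)*3^(5/6)*I)*(C1 + 9*x)^(1/3)/8)
 u(x) = 4*log((-6^(1/3) + 2^(1/3)*3^(5/6)*I)*(C1 + 9*x)^(1/3)/8)


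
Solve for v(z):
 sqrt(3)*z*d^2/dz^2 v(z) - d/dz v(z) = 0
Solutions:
 v(z) = C1 + C2*z^(sqrt(3)/3 + 1)


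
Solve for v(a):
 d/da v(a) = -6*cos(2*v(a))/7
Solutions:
 6*a/7 - log(sin(2*v(a)) - 1)/4 + log(sin(2*v(a)) + 1)/4 = C1


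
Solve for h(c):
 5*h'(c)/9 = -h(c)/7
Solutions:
 h(c) = C1*exp(-9*c/35)


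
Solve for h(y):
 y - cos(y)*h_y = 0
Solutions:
 h(y) = C1 + Integral(y/cos(y), y)


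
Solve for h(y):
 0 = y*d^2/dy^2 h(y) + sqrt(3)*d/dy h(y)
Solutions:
 h(y) = C1 + C2*y^(1 - sqrt(3))


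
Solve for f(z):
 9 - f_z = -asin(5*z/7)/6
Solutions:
 f(z) = C1 + z*asin(5*z/7)/6 + 9*z + sqrt(49 - 25*z^2)/30


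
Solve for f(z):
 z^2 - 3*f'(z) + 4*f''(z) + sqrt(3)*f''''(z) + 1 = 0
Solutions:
 f(z) = C1 + C2*exp(z*(-2^(2/3)*3^(1/6)*(27 + sqrt(256*sqrt(3) + 729))^(1/3) + 8*6^(1/3)/(27 + sqrt(256*sqrt(3) + 729))^(1/3))/12)*sin(z*(8*2^(1/3)*3^(5/6)/(27 + sqrt(256*sqrt(3) + 729))^(1/3) + 6^(2/3)*(27 + sqrt(256*sqrt(3) + 729))^(1/3))/12) + C3*exp(z*(-2^(2/3)*3^(1/6)*(27 + sqrt(256*sqrt(3) + 729))^(1/3) + 8*6^(1/3)/(27 + sqrt(256*sqrt(3) + 729))^(1/3))/12)*cos(z*(8*2^(1/3)*3^(5/6)/(27 + sqrt(256*sqrt(3) + 729))^(1/3) + 6^(2/3)*(27 + sqrt(256*sqrt(3) + 729))^(1/3))/12) + C4*exp(-z*(-2^(2/3)*3^(1/6)*(27 + sqrt(256*sqrt(3) + 729))^(1/3) + 8*6^(1/3)/(27 + sqrt(256*sqrt(3) + 729))^(1/3))/6) + z^3/9 + 4*z^2/9 + 41*z/27


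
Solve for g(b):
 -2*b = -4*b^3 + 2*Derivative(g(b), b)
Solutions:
 g(b) = C1 + b^4/2 - b^2/2


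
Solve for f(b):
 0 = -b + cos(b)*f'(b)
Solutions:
 f(b) = C1 + Integral(b/cos(b), b)


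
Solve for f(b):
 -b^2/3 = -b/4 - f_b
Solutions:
 f(b) = C1 + b^3/9 - b^2/8


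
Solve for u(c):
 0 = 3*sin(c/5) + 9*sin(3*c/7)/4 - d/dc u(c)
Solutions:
 u(c) = C1 - 15*cos(c/5) - 21*cos(3*c/7)/4


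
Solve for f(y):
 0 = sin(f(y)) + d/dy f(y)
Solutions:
 f(y) = -acos((-C1 - exp(2*y))/(C1 - exp(2*y))) + 2*pi
 f(y) = acos((-C1 - exp(2*y))/(C1 - exp(2*y)))


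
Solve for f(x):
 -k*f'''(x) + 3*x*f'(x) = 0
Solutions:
 f(x) = C1 + Integral(C2*airyai(3^(1/3)*x*(1/k)^(1/3)) + C3*airybi(3^(1/3)*x*(1/k)^(1/3)), x)


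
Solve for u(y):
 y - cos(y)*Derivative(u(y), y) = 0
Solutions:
 u(y) = C1 + Integral(y/cos(y), y)


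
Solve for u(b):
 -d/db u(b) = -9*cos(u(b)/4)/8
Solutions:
 -9*b/8 - 2*log(sin(u(b)/4) - 1) + 2*log(sin(u(b)/4) + 1) = C1


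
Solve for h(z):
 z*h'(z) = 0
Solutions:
 h(z) = C1


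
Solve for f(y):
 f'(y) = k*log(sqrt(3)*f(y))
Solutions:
 Integral(1/(2*log(_y) + log(3)), (_y, f(y))) = C1 + k*y/2


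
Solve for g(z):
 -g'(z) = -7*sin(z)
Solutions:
 g(z) = C1 - 7*cos(z)


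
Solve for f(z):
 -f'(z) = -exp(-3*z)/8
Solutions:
 f(z) = C1 - exp(-3*z)/24


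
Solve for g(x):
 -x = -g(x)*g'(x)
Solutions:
 g(x) = -sqrt(C1 + x^2)
 g(x) = sqrt(C1 + x^2)


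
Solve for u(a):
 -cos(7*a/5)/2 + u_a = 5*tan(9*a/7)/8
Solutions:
 u(a) = C1 - 35*log(cos(9*a/7))/72 + 5*sin(7*a/5)/14


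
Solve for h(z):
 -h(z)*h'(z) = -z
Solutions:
 h(z) = -sqrt(C1 + z^2)
 h(z) = sqrt(C1 + z^2)


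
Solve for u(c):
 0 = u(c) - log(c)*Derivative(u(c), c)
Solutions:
 u(c) = C1*exp(li(c))


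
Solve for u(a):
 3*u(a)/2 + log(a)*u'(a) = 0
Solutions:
 u(a) = C1*exp(-3*li(a)/2)


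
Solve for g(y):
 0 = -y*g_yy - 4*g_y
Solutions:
 g(y) = C1 + C2/y^3


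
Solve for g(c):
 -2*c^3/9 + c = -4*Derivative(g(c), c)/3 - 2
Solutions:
 g(c) = C1 + c^4/24 - 3*c^2/8 - 3*c/2


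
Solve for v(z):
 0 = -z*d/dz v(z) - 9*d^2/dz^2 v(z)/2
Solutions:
 v(z) = C1 + C2*erf(z/3)


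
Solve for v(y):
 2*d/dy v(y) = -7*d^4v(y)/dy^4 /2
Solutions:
 v(y) = C1 + C4*exp(-14^(2/3)*y/7) + (C2*sin(14^(2/3)*sqrt(3)*y/14) + C3*cos(14^(2/3)*sqrt(3)*y/14))*exp(14^(2/3)*y/14)


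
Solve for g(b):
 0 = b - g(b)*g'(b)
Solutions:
 g(b) = -sqrt(C1 + b^2)
 g(b) = sqrt(C1 + b^2)


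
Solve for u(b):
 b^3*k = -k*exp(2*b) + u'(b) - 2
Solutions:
 u(b) = C1 + b^4*k/4 + 2*b + k*exp(2*b)/2


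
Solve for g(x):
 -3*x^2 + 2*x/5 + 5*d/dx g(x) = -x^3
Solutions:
 g(x) = C1 - x^4/20 + x^3/5 - x^2/25


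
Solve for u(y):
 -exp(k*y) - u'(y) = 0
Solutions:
 u(y) = C1 - exp(k*y)/k


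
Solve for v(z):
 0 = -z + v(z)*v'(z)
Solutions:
 v(z) = -sqrt(C1 + z^2)
 v(z) = sqrt(C1 + z^2)


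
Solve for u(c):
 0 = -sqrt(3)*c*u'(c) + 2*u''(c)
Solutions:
 u(c) = C1 + C2*erfi(3^(1/4)*c/2)


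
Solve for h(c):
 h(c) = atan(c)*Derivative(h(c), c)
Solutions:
 h(c) = C1*exp(Integral(1/atan(c), c))


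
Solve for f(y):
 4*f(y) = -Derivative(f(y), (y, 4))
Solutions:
 f(y) = (C1*sin(y) + C2*cos(y))*exp(-y) + (C3*sin(y) + C4*cos(y))*exp(y)


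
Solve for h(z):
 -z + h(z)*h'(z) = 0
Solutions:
 h(z) = -sqrt(C1 + z^2)
 h(z) = sqrt(C1 + z^2)


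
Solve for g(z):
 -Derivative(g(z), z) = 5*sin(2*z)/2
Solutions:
 g(z) = C1 + 5*cos(2*z)/4


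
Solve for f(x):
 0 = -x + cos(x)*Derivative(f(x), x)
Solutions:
 f(x) = C1 + Integral(x/cos(x), x)


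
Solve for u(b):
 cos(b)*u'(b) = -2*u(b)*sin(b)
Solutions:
 u(b) = C1*cos(b)^2


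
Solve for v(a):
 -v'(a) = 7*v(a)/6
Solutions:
 v(a) = C1*exp(-7*a/6)


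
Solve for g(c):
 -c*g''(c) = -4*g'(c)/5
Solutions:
 g(c) = C1 + C2*c^(9/5)


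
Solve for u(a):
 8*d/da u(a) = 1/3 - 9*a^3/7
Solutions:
 u(a) = C1 - 9*a^4/224 + a/24


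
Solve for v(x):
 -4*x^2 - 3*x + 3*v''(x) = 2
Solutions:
 v(x) = C1 + C2*x + x^4/9 + x^3/6 + x^2/3


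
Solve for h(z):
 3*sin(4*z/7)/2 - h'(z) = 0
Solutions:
 h(z) = C1 - 21*cos(4*z/7)/8


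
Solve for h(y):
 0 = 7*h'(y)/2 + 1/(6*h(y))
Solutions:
 h(y) = -sqrt(C1 - 42*y)/21
 h(y) = sqrt(C1 - 42*y)/21


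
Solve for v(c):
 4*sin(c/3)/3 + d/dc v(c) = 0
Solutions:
 v(c) = C1 + 4*cos(c/3)


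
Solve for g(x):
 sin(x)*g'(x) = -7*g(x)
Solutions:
 g(x) = C1*sqrt(cos(x) + 1)*(cos(x)^3 + 3*cos(x)^2 + 3*cos(x) + 1)/(sqrt(cos(x) - 1)*(cos(x)^3 - 3*cos(x)^2 + 3*cos(x) - 1))


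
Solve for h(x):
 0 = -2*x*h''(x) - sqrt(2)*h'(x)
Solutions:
 h(x) = C1 + C2*x^(1 - sqrt(2)/2)


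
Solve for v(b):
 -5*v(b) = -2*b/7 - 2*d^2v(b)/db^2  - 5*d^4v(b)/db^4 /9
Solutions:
 v(b) = C1*exp(-sqrt(15)*b*sqrt(-3 + sqrt(34))/5) + C2*exp(sqrt(15)*b*sqrt(-3 + sqrt(34))/5) + C3*sin(sqrt(15)*b*sqrt(3 + sqrt(34))/5) + C4*cos(sqrt(15)*b*sqrt(3 + sqrt(34))/5) + 2*b/35


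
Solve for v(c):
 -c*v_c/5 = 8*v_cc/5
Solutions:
 v(c) = C1 + C2*erf(c/4)


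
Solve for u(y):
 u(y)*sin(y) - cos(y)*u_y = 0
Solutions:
 u(y) = C1/cos(y)


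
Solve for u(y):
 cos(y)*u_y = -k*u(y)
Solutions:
 u(y) = C1*exp(k*(log(sin(y) - 1) - log(sin(y) + 1))/2)


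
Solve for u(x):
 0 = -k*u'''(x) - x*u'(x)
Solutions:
 u(x) = C1 + Integral(C2*airyai(x*(-1/k)^(1/3)) + C3*airybi(x*(-1/k)^(1/3)), x)


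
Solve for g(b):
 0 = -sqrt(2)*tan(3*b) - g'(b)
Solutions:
 g(b) = C1 + sqrt(2)*log(cos(3*b))/3


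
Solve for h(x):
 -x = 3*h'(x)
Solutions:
 h(x) = C1 - x^2/6


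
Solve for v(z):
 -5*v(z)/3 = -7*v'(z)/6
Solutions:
 v(z) = C1*exp(10*z/7)


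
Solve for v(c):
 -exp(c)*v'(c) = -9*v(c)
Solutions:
 v(c) = C1*exp(-9*exp(-c))


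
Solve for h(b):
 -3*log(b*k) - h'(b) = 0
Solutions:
 h(b) = C1 - 3*b*log(b*k) + 3*b


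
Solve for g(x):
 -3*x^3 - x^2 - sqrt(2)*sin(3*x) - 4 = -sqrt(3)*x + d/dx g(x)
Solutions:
 g(x) = C1 - 3*x^4/4 - x^3/3 + sqrt(3)*x^2/2 - 4*x + sqrt(2)*cos(3*x)/3


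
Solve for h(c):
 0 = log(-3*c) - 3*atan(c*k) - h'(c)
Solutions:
 h(c) = C1 + c*log(-c) - c + c*log(3) - 3*Piecewise((c*atan(c*k) - log(c^2*k^2 + 1)/(2*k), Ne(k, 0)), (0, True))


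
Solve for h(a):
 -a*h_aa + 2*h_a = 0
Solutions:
 h(a) = C1 + C2*a^3


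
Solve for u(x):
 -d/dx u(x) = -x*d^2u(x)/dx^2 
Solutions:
 u(x) = C1 + C2*x^2


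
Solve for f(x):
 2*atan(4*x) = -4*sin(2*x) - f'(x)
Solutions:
 f(x) = C1 - 2*x*atan(4*x) + log(16*x^2 + 1)/4 + 2*cos(2*x)


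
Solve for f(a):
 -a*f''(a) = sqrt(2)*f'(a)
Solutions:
 f(a) = C1 + C2*a^(1 - sqrt(2))


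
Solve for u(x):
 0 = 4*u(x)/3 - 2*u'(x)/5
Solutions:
 u(x) = C1*exp(10*x/3)


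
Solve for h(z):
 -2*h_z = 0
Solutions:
 h(z) = C1


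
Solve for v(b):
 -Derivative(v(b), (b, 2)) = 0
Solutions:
 v(b) = C1 + C2*b


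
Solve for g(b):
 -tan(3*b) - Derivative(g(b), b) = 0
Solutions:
 g(b) = C1 + log(cos(3*b))/3


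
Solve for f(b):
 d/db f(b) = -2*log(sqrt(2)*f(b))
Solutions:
 Integral(1/(2*log(_y) + log(2)), (_y, f(b))) = C1 - b


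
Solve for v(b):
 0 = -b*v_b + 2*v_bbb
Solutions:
 v(b) = C1 + Integral(C2*airyai(2^(2/3)*b/2) + C3*airybi(2^(2/3)*b/2), b)


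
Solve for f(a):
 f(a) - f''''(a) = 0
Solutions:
 f(a) = C1*exp(-a) + C2*exp(a) + C3*sin(a) + C4*cos(a)


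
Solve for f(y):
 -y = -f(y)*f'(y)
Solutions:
 f(y) = -sqrt(C1 + y^2)
 f(y) = sqrt(C1 + y^2)


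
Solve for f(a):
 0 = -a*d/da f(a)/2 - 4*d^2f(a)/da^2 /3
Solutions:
 f(a) = C1 + C2*erf(sqrt(3)*a/4)


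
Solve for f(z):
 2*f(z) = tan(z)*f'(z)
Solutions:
 f(z) = C1*sin(z)^2


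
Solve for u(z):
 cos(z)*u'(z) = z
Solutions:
 u(z) = C1 + Integral(z/cos(z), z)


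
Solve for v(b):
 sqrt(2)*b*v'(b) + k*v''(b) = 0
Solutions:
 v(b) = C1 + C2*sqrt(k)*erf(2^(3/4)*b*sqrt(1/k)/2)


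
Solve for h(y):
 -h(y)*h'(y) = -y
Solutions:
 h(y) = -sqrt(C1 + y^2)
 h(y) = sqrt(C1 + y^2)


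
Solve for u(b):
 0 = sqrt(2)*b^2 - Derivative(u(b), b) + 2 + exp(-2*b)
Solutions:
 u(b) = C1 + sqrt(2)*b^3/3 + 2*b - exp(-2*b)/2


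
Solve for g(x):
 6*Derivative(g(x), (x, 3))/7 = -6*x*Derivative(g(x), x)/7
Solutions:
 g(x) = C1 + Integral(C2*airyai(-x) + C3*airybi(-x), x)


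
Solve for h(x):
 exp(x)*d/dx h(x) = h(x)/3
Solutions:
 h(x) = C1*exp(-exp(-x)/3)


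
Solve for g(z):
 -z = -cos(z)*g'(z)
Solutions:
 g(z) = C1 + Integral(z/cos(z), z)


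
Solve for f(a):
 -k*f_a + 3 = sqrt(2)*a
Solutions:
 f(a) = C1 - sqrt(2)*a^2/(2*k) + 3*a/k


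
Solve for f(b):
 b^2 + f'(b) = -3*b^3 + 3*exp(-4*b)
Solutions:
 f(b) = C1 - 3*b^4/4 - b^3/3 - 3*exp(-4*b)/4


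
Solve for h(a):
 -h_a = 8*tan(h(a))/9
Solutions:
 h(a) = pi - asin(C1*exp(-8*a/9))
 h(a) = asin(C1*exp(-8*a/9))


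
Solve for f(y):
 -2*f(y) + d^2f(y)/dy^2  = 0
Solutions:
 f(y) = C1*exp(-sqrt(2)*y) + C2*exp(sqrt(2)*y)


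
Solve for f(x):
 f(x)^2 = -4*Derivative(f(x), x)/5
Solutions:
 f(x) = 4/(C1 + 5*x)


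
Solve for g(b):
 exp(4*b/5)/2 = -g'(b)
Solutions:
 g(b) = C1 - 5*exp(4*b/5)/8


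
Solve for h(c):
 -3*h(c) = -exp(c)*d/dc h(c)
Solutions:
 h(c) = C1*exp(-3*exp(-c))


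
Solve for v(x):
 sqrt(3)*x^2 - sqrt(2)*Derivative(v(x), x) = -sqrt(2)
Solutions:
 v(x) = C1 + sqrt(6)*x^3/6 + x


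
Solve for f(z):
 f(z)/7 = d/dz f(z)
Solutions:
 f(z) = C1*exp(z/7)


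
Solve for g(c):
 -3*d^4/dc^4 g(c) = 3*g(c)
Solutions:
 g(c) = (C1*sin(sqrt(2)*c/2) + C2*cos(sqrt(2)*c/2))*exp(-sqrt(2)*c/2) + (C3*sin(sqrt(2)*c/2) + C4*cos(sqrt(2)*c/2))*exp(sqrt(2)*c/2)


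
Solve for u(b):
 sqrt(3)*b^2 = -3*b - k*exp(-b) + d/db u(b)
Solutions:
 u(b) = C1 + sqrt(3)*b^3/3 + 3*b^2/2 - k*exp(-b)


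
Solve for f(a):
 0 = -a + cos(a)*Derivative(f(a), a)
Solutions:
 f(a) = C1 + Integral(a/cos(a), a)


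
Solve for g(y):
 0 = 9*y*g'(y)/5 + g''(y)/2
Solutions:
 g(y) = C1 + C2*erf(3*sqrt(5)*y/5)


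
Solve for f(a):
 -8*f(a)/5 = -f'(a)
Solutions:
 f(a) = C1*exp(8*a/5)


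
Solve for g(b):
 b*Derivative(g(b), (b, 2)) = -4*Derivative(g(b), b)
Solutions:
 g(b) = C1 + C2/b^3


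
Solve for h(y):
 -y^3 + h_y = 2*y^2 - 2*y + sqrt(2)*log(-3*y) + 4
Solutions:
 h(y) = C1 + y^4/4 + 2*y^3/3 - y^2 + sqrt(2)*y*log(-y) + y*(-sqrt(2) + sqrt(2)*log(3) + 4)


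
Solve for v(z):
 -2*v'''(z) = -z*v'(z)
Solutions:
 v(z) = C1 + Integral(C2*airyai(2^(2/3)*z/2) + C3*airybi(2^(2/3)*z/2), z)


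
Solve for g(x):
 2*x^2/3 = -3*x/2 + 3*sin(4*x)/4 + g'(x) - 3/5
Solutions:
 g(x) = C1 + 2*x^3/9 + 3*x^2/4 + 3*x/5 + 3*cos(4*x)/16


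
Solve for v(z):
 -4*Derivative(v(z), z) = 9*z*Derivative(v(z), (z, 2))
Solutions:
 v(z) = C1 + C2*z^(5/9)


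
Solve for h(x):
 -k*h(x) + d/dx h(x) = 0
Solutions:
 h(x) = C1*exp(k*x)


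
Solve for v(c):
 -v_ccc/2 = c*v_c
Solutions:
 v(c) = C1 + Integral(C2*airyai(-2^(1/3)*c) + C3*airybi(-2^(1/3)*c), c)


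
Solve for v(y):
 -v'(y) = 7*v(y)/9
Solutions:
 v(y) = C1*exp(-7*y/9)


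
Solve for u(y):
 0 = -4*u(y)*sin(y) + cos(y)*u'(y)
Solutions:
 u(y) = C1/cos(y)^4


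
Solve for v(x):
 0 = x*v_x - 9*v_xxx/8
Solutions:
 v(x) = C1 + Integral(C2*airyai(2*3^(1/3)*x/3) + C3*airybi(2*3^(1/3)*x/3), x)


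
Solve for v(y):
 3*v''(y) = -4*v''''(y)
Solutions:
 v(y) = C1 + C2*y + C3*sin(sqrt(3)*y/2) + C4*cos(sqrt(3)*y/2)


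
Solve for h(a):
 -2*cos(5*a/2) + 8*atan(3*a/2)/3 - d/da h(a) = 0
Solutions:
 h(a) = C1 + 8*a*atan(3*a/2)/3 - 8*log(9*a^2 + 4)/9 - 4*sin(5*a/2)/5


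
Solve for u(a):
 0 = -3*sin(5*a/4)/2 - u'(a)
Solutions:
 u(a) = C1 + 6*cos(5*a/4)/5


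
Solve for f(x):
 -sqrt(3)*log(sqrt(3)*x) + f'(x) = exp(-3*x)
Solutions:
 f(x) = C1 + sqrt(3)*x*log(x) + sqrt(3)*x*(-1 + log(3)/2) - exp(-3*x)/3


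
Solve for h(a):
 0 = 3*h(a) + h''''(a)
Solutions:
 h(a) = (C1*sin(sqrt(2)*3^(1/4)*a/2) + C2*cos(sqrt(2)*3^(1/4)*a/2))*exp(-sqrt(2)*3^(1/4)*a/2) + (C3*sin(sqrt(2)*3^(1/4)*a/2) + C4*cos(sqrt(2)*3^(1/4)*a/2))*exp(sqrt(2)*3^(1/4)*a/2)


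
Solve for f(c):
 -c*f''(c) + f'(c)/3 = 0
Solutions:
 f(c) = C1 + C2*c^(4/3)


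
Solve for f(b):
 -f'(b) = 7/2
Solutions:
 f(b) = C1 - 7*b/2


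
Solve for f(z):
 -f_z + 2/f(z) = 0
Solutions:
 f(z) = -sqrt(C1 + 4*z)
 f(z) = sqrt(C1 + 4*z)


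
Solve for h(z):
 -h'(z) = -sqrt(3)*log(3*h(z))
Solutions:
 -sqrt(3)*Integral(1/(log(_y) + log(3)), (_y, h(z)))/3 = C1 - z


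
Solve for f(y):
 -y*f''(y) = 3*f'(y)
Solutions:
 f(y) = C1 + C2/y^2


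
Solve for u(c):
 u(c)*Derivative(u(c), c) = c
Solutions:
 u(c) = -sqrt(C1 + c^2)
 u(c) = sqrt(C1 + c^2)


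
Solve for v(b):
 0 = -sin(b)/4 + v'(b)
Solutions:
 v(b) = C1 - cos(b)/4


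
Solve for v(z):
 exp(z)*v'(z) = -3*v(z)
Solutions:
 v(z) = C1*exp(3*exp(-z))


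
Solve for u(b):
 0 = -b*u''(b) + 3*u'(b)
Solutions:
 u(b) = C1 + C2*b^4


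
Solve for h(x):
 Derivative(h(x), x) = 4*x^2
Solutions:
 h(x) = C1 + 4*x^3/3


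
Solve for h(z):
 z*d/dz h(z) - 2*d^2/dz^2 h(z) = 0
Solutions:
 h(z) = C1 + C2*erfi(z/2)


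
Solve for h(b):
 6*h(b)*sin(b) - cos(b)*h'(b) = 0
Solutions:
 h(b) = C1/cos(b)^6


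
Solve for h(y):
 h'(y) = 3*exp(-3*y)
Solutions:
 h(y) = C1 - exp(-3*y)


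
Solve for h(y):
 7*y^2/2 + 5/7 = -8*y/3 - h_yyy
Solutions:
 h(y) = C1 + C2*y + C3*y^2 - 7*y^5/120 - y^4/9 - 5*y^3/42


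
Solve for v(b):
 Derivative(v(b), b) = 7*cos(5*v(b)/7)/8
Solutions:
 -7*b/8 - 7*log(sin(5*v(b)/7) - 1)/10 + 7*log(sin(5*v(b)/7) + 1)/10 = C1


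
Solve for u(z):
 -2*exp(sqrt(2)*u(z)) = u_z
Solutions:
 u(z) = sqrt(2)*(2*log(1/(C1 + 2*z)) - log(2))/4


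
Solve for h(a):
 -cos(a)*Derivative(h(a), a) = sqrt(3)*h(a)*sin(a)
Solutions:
 h(a) = C1*cos(a)^(sqrt(3))


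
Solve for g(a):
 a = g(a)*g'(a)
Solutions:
 g(a) = -sqrt(C1 + a^2)
 g(a) = sqrt(C1 + a^2)


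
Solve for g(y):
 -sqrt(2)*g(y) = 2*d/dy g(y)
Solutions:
 g(y) = C1*exp(-sqrt(2)*y/2)


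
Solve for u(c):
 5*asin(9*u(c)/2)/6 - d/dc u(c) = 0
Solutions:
 Integral(1/asin(9*_y/2), (_y, u(c))) = C1 + 5*c/6


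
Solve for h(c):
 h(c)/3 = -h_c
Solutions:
 h(c) = C1*exp(-c/3)


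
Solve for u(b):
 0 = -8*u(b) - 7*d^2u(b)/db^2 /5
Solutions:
 u(b) = C1*sin(2*sqrt(70)*b/7) + C2*cos(2*sqrt(70)*b/7)


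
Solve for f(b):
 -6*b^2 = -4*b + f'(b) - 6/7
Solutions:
 f(b) = C1 - 2*b^3 + 2*b^2 + 6*b/7


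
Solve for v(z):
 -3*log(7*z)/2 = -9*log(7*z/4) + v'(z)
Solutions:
 v(z) = C1 + 15*z*log(z)/2 - 18*z*log(2) - 15*z/2 + 15*z*log(7)/2


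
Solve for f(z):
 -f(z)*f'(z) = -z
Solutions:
 f(z) = -sqrt(C1 + z^2)
 f(z) = sqrt(C1 + z^2)


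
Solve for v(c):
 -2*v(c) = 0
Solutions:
 v(c) = 0


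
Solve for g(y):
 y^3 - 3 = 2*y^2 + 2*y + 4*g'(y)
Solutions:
 g(y) = C1 + y^4/16 - y^3/6 - y^2/4 - 3*y/4


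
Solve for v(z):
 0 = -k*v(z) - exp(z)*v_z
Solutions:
 v(z) = C1*exp(k*exp(-z))


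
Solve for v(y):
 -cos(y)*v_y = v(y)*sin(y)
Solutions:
 v(y) = C1*cos(y)


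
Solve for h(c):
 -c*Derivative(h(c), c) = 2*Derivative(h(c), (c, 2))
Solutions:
 h(c) = C1 + C2*erf(c/2)


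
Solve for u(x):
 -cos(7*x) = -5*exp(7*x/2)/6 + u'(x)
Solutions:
 u(x) = C1 + 5*exp(7*x/2)/21 - sin(7*x)/7


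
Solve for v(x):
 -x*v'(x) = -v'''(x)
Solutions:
 v(x) = C1 + Integral(C2*airyai(x) + C3*airybi(x), x)


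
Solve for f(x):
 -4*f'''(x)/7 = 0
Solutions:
 f(x) = C1 + C2*x + C3*x^2


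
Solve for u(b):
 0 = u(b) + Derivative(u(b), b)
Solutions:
 u(b) = C1*exp(-b)


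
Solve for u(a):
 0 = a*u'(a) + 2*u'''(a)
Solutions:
 u(a) = C1 + Integral(C2*airyai(-2^(2/3)*a/2) + C3*airybi(-2^(2/3)*a/2), a)


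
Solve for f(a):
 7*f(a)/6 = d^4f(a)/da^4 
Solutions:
 f(a) = C1*exp(-6^(3/4)*7^(1/4)*a/6) + C2*exp(6^(3/4)*7^(1/4)*a/6) + C3*sin(6^(3/4)*7^(1/4)*a/6) + C4*cos(6^(3/4)*7^(1/4)*a/6)


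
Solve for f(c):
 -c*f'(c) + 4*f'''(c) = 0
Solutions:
 f(c) = C1 + Integral(C2*airyai(2^(1/3)*c/2) + C3*airybi(2^(1/3)*c/2), c)


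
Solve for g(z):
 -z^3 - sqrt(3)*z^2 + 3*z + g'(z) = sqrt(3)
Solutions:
 g(z) = C1 + z^4/4 + sqrt(3)*z^3/3 - 3*z^2/2 + sqrt(3)*z


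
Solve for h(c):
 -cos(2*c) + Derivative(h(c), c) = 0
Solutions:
 h(c) = C1 + sin(2*c)/2


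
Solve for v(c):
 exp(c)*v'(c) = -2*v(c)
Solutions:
 v(c) = C1*exp(2*exp(-c))


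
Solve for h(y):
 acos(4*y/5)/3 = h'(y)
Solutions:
 h(y) = C1 + y*acos(4*y/5)/3 - sqrt(25 - 16*y^2)/12


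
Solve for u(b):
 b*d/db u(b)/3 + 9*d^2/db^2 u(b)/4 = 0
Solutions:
 u(b) = C1 + C2*erf(sqrt(6)*b/9)


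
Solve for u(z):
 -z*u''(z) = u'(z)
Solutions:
 u(z) = C1 + C2*log(z)


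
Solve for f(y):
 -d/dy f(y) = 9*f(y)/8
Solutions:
 f(y) = C1*exp(-9*y/8)


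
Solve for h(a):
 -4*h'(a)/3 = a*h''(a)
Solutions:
 h(a) = C1 + C2/a^(1/3)


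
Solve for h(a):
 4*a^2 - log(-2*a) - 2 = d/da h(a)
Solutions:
 h(a) = C1 + 4*a^3/3 - a*log(-a) + a*(-1 - log(2))


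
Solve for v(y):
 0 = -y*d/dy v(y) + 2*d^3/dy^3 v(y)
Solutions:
 v(y) = C1 + Integral(C2*airyai(2^(2/3)*y/2) + C3*airybi(2^(2/3)*y/2), y)


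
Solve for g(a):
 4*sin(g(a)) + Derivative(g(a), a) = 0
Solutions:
 g(a) = -acos((-C1 - exp(8*a))/(C1 - exp(8*a))) + 2*pi
 g(a) = acos((-C1 - exp(8*a))/(C1 - exp(8*a)))


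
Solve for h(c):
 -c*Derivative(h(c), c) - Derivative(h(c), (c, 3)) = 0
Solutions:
 h(c) = C1 + Integral(C2*airyai(-c) + C3*airybi(-c), c)


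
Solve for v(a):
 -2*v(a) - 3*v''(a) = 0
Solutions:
 v(a) = C1*sin(sqrt(6)*a/3) + C2*cos(sqrt(6)*a/3)


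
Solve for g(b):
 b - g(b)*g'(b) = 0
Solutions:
 g(b) = -sqrt(C1 + b^2)
 g(b) = sqrt(C1 + b^2)


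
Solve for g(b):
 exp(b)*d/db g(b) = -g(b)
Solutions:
 g(b) = C1*exp(exp(-b))


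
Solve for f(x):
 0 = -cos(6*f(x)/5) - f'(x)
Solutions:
 x - 5*log(sin(6*f(x)/5) - 1)/12 + 5*log(sin(6*f(x)/5) + 1)/12 = C1


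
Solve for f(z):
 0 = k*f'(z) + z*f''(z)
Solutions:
 f(z) = C1 + z^(1 - re(k))*(C2*sin(log(z)*Abs(im(k))) + C3*cos(log(z)*im(k)))


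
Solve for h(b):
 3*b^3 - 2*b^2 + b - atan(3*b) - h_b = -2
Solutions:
 h(b) = C1 + 3*b^4/4 - 2*b^3/3 + b^2/2 - b*atan(3*b) + 2*b + log(9*b^2 + 1)/6


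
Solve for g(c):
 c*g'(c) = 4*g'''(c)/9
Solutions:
 g(c) = C1 + Integral(C2*airyai(2^(1/3)*3^(2/3)*c/2) + C3*airybi(2^(1/3)*3^(2/3)*c/2), c)


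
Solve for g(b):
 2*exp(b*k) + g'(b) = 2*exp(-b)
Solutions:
 g(b) = C1 - 2*exp(-b) - 2*exp(b*k)/k


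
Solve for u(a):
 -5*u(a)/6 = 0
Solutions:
 u(a) = 0


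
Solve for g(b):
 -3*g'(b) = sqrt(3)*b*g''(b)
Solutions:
 g(b) = C1 + C2*b^(1 - sqrt(3))


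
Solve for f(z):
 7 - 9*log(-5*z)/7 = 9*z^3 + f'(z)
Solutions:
 f(z) = C1 - 9*z^4/4 - 9*z*log(-z)/7 + z*(58 - 9*log(5))/7


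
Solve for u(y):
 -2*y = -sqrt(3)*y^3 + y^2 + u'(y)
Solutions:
 u(y) = C1 + sqrt(3)*y^4/4 - y^3/3 - y^2


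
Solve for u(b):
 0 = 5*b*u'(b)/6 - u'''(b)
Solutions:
 u(b) = C1 + Integral(C2*airyai(5^(1/3)*6^(2/3)*b/6) + C3*airybi(5^(1/3)*6^(2/3)*b/6), b)


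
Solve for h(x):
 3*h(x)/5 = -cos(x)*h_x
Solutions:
 h(x) = C1*(sin(x) - 1)^(3/10)/(sin(x) + 1)^(3/10)


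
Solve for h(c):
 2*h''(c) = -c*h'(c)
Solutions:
 h(c) = C1 + C2*erf(c/2)


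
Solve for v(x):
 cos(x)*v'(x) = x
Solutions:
 v(x) = C1 + Integral(x/cos(x), x)


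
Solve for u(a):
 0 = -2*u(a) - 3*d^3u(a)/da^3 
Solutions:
 u(a) = C3*exp(-2^(1/3)*3^(2/3)*a/3) + (C1*sin(2^(1/3)*3^(1/6)*a/2) + C2*cos(2^(1/3)*3^(1/6)*a/2))*exp(2^(1/3)*3^(2/3)*a/6)


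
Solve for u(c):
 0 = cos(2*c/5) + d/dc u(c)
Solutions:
 u(c) = C1 - 5*sin(2*c/5)/2


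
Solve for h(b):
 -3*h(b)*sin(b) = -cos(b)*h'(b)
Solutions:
 h(b) = C1/cos(b)^3


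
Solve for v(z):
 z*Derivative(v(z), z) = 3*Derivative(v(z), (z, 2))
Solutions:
 v(z) = C1 + C2*erfi(sqrt(6)*z/6)


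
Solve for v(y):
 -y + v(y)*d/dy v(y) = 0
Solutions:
 v(y) = -sqrt(C1 + y^2)
 v(y) = sqrt(C1 + y^2)


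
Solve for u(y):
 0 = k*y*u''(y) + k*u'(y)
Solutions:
 u(y) = C1 + C2*log(y)


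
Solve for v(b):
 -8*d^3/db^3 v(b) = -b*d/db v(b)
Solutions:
 v(b) = C1 + Integral(C2*airyai(b/2) + C3*airybi(b/2), b)


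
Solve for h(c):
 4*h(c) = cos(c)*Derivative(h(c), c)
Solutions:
 h(c) = C1*(sin(c)^2 + 2*sin(c) + 1)/(sin(c)^2 - 2*sin(c) + 1)


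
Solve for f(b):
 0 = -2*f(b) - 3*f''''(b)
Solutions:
 f(b) = (C1*sin(6^(3/4)*b/6) + C2*cos(6^(3/4)*b/6))*exp(-6^(3/4)*b/6) + (C3*sin(6^(3/4)*b/6) + C4*cos(6^(3/4)*b/6))*exp(6^(3/4)*b/6)


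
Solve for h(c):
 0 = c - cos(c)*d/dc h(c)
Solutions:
 h(c) = C1 + Integral(c/cos(c), c)


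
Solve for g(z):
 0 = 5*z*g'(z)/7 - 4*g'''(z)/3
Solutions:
 g(z) = C1 + Integral(C2*airyai(1470^(1/3)*z/14) + C3*airybi(1470^(1/3)*z/14), z)


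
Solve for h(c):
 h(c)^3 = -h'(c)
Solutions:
 h(c) = -sqrt(2)*sqrt(-1/(C1 - c))/2
 h(c) = sqrt(2)*sqrt(-1/(C1 - c))/2


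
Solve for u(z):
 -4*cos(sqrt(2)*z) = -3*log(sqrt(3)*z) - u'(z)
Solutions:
 u(z) = C1 - 3*z*log(z) - 3*z*log(3)/2 + 3*z + 2*sqrt(2)*sin(sqrt(2)*z)


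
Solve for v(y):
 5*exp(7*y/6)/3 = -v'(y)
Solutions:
 v(y) = C1 - 10*exp(7*y/6)/7


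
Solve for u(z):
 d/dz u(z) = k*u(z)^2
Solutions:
 u(z) = -1/(C1 + k*z)


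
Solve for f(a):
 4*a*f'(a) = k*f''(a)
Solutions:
 f(a) = C1 + C2*erf(sqrt(2)*a*sqrt(-1/k))/sqrt(-1/k)


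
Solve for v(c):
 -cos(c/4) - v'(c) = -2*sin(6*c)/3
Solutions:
 v(c) = C1 - 4*sin(c/4) - cos(6*c)/9


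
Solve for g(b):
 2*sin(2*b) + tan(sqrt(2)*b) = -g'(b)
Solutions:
 g(b) = C1 + sqrt(2)*log(cos(sqrt(2)*b))/2 + cos(2*b)


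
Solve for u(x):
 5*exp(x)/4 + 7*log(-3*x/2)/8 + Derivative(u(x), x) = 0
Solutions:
 u(x) = C1 - 7*x*log(-x)/8 + 7*x*(-log(3) + log(2) + 1)/8 - 5*exp(x)/4


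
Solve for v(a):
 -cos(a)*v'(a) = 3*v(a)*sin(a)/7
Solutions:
 v(a) = C1*cos(a)^(3/7)


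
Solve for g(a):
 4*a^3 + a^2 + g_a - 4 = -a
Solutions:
 g(a) = C1 - a^4 - a^3/3 - a^2/2 + 4*a


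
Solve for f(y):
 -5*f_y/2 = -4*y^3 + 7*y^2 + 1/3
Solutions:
 f(y) = C1 + 2*y^4/5 - 14*y^3/15 - 2*y/15


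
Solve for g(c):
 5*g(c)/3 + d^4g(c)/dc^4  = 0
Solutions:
 g(c) = (C1*sin(sqrt(2)*3^(3/4)*5^(1/4)*c/6) + C2*cos(sqrt(2)*3^(3/4)*5^(1/4)*c/6))*exp(-sqrt(2)*3^(3/4)*5^(1/4)*c/6) + (C3*sin(sqrt(2)*3^(3/4)*5^(1/4)*c/6) + C4*cos(sqrt(2)*3^(3/4)*5^(1/4)*c/6))*exp(sqrt(2)*3^(3/4)*5^(1/4)*c/6)


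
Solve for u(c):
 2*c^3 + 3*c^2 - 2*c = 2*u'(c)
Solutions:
 u(c) = C1 + c^4/4 + c^3/2 - c^2/2


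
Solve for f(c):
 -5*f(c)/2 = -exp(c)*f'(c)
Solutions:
 f(c) = C1*exp(-5*exp(-c)/2)


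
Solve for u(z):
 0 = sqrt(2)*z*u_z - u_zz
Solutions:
 u(z) = C1 + C2*erfi(2^(3/4)*z/2)


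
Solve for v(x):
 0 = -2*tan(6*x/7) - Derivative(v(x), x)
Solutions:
 v(x) = C1 + 7*log(cos(6*x/7))/3


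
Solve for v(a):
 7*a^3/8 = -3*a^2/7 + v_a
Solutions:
 v(a) = C1 + 7*a^4/32 + a^3/7


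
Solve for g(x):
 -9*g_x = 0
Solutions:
 g(x) = C1


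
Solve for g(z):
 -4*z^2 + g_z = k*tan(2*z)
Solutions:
 g(z) = C1 - k*log(cos(2*z))/2 + 4*z^3/3


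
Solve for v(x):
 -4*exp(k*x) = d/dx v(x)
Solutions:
 v(x) = C1 - 4*exp(k*x)/k


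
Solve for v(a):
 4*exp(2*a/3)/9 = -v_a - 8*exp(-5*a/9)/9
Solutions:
 v(a) = C1 - 2*exp(2*a/3)/3 + 8*exp(-5*a/9)/5


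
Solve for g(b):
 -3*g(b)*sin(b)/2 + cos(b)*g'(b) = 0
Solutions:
 g(b) = C1/cos(b)^(3/2)


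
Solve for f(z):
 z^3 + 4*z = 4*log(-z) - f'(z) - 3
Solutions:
 f(z) = C1 - z^4/4 - 2*z^2 + 4*z*log(-z) - 7*z


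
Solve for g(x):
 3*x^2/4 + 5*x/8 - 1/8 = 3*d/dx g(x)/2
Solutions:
 g(x) = C1 + x^3/6 + 5*x^2/24 - x/12


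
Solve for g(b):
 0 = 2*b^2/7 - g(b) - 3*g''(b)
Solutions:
 g(b) = C1*sin(sqrt(3)*b/3) + C2*cos(sqrt(3)*b/3) + 2*b^2/7 - 12/7


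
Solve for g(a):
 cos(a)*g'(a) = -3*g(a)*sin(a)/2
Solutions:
 g(a) = C1*cos(a)^(3/2)


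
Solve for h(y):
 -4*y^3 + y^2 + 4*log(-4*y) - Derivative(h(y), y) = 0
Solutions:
 h(y) = C1 - y^4 + y^3/3 + 4*y*log(-y) + 4*y*(-1 + 2*log(2))


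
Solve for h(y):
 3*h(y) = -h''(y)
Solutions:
 h(y) = C1*sin(sqrt(3)*y) + C2*cos(sqrt(3)*y)


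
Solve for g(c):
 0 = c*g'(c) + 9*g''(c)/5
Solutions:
 g(c) = C1 + C2*erf(sqrt(10)*c/6)


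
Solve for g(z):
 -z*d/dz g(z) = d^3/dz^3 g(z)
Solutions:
 g(z) = C1 + Integral(C2*airyai(-z) + C3*airybi(-z), z)


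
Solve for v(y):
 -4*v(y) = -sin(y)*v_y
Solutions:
 v(y) = C1*(cos(y)^2 - 2*cos(y) + 1)/(cos(y)^2 + 2*cos(y) + 1)


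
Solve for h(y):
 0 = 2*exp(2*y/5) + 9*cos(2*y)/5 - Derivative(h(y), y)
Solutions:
 h(y) = C1 + 5*exp(2*y/5) + 9*sin(2*y)/10


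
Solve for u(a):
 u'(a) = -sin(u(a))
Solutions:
 u(a) = -acos((-C1 - exp(2*a))/(C1 - exp(2*a))) + 2*pi
 u(a) = acos((-C1 - exp(2*a))/(C1 - exp(2*a)))


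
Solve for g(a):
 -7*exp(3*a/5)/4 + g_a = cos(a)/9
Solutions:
 g(a) = C1 + 35*exp(3*a/5)/12 + sin(a)/9


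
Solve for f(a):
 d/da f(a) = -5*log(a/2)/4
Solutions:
 f(a) = C1 - 5*a*log(a)/4 + 5*a*log(2)/4 + 5*a/4


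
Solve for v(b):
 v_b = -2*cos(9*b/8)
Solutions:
 v(b) = C1 - 16*sin(9*b/8)/9


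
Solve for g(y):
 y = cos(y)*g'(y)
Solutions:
 g(y) = C1 + Integral(y/cos(y), y)


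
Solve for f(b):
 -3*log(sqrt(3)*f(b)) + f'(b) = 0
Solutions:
 -2*Integral(1/(2*log(_y) + log(3)), (_y, f(b)))/3 = C1 - b


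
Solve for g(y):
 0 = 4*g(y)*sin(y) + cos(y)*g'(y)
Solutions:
 g(y) = C1*cos(y)^4


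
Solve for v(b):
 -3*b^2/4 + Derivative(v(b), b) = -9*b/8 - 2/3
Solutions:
 v(b) = C1 + b^3/4 - 9*b^2/16 - 2*b/3


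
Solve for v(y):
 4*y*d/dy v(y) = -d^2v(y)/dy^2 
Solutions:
 v(y) = C1 + C2*erf(sqrt(2)*y)


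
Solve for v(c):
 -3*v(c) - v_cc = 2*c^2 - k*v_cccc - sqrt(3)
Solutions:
 v(c) = C1*exp(-sqrt(2)*c*sqrt((1 - sqrt(12*k + 1))/k)/2) + C2*exp(sqrt(2)*c*sqrt((1 - sqrt(12*k + 1))/k)/2) + C3*exp(-sqrt(2)*c*sqrt((sqrt(12*k + 1) + 1)/k)/2) + C4*exp(sqrt(2)*c*sqrt((sqrt(12*k + 1) + 1)/k)/2) - 2*c^2/3 + 4/9 + sqrt(3)/3


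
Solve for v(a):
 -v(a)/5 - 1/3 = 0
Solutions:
 v(a) = -5/3


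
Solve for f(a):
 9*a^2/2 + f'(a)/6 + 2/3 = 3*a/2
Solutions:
 f(a) = C1 - 9*a^3 + 9*a^2/2 - 4*a


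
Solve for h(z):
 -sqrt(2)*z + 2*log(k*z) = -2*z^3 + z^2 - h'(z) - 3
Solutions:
 h(z) = C1 - z^4/2 + z^3/3 + sqrt(2)*z^2/2 - 2*z*log(k*z) - z


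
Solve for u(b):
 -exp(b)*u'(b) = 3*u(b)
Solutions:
 u(b) = C1*exp(3*exp(-b))


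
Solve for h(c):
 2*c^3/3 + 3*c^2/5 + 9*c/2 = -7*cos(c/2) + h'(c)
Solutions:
 h(c) = C1 + c^4/6 + c^3/5 + 9*c^2/4 + 14*sin(c/2)


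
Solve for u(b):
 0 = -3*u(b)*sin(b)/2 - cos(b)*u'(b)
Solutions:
 u(b) = C1*cos(b)^(3/2)


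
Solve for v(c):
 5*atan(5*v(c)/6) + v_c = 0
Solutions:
 Integral(1/atan(5*_y/6), (_y, v(c))) = C1 - 5*c


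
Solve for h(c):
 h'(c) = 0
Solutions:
 h(c) = C1


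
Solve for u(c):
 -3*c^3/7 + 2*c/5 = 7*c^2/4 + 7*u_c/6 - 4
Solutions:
 u(c) = C1 - 9*c^4/98 - c^3/2 + 6*c^2/35 + 24*c/7


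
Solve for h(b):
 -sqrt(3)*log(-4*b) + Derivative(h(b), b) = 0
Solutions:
 h(b) = C1 + sqrt(3)*b*log(-b) + sqrt(3)*b*(-1 + 2*log(2))


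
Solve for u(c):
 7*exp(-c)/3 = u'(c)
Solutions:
 u(c) = C1 - 7*exp(-c)/3


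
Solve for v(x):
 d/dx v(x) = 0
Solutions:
 v(x) = C1


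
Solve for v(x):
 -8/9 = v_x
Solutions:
 v(x) = C1 - 8*x/9


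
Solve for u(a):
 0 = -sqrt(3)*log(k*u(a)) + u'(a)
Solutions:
 li(k*u(a))/k = C1 + sqrt(3)*a


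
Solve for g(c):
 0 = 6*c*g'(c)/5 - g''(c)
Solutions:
 g(c) = C1 + C2*erfi(sqrt(15)*c/5)


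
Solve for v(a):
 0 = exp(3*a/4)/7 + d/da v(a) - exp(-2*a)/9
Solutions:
 v(a) = C1 - 4*exp(3*a/4)/21 - exp(-2*a)/18


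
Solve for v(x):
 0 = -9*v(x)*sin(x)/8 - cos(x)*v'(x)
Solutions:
 v(x) = C1*cos(x)^(9/8)


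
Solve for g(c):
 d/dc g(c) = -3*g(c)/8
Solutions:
 g(c) = C1*exp(-3*c/8)


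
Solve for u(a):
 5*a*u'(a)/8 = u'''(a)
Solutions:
 u(a) = C1 + Integral(C2*airyai(5^(1/3)*a/2) + C3*airybi(5^(1/3)*a/2), a)


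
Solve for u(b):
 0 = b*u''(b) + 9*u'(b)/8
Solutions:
 u(b) = C1 + C2/b^(1/8)


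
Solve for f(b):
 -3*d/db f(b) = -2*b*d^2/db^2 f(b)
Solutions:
 f(b) = C1 + C2*b^(5/2)


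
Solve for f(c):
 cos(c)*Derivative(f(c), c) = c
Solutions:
 f(c) = C1 + Integral(c/cos(c), c)


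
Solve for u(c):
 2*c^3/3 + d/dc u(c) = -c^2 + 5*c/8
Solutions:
 u(c) = C1 - c^4/6 - c^3/3 + 5*c^2/16


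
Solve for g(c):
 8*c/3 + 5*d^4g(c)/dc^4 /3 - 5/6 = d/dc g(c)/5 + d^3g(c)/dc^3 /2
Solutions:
 g(c) = C1 + C2*exp(c*(-(2*sqrt(930) + 61)^(1/3) - 1/(2*sqrt(930) + 61)^(1/3) + 2)/20)*sin(sqrt(3)*c*(-(2*sqrt(930) + 61)^(1/3) + (2*sqrt(930) + 61)^(-1/3))/20) + C3*exp(c*(-(2*sqrt(930) + 61)^(1/3) - 1/(2*sqrt(930) + 61)^(1/3) + 2)/20)*cos(sqrt(3)*c*(-(2*sqrt(930) + 61)^(1/3) + (2*sqrt(930) + 61)^(-1/3))/20) + C4*exp(c*((2*sqrt(930) + 61)^(-1/3) + 1 + (2*sqrt(930) + 61)^(1/3))/10) + 20*c^2/3 - 25*c/6


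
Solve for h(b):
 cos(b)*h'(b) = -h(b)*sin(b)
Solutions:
 h(b) = C1*cos(b)


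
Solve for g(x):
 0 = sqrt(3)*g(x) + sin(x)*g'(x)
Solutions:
 g(x) = C1*(cos(x) + 1)^(sqrt(3)/2)/(cos(x) - 1)^(sqrt(3)/2)


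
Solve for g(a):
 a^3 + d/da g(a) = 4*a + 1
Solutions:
 g(a) = C1 - a^4/4 + 2*a^2 + a


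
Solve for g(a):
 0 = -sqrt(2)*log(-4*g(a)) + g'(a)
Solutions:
 -sqrt(2)*Integral(1/(log(-_y) + 2*log(2)), (_y, g(a)))/2 = C1 - a


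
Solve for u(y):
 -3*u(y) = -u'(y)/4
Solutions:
 u(y) = C1*exp(12*y)


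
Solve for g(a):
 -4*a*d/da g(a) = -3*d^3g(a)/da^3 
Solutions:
 g(a) = C1 + Integral(C2*airyai(6^(2/3)*a/3) + C3*airybi(6^(2/3)*a/3), a)


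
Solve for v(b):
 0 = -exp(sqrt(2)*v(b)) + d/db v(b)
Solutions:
 v(b) = sqrt(2)*(2*log(-1/(C1 + b)) - log(2))/4
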